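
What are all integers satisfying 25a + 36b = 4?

Step 1: Compute gcd(25, 36) = 1.
Since 1 divides 4, solutions exist.

Step 2: Find a particular solution using extended Euclidean algorithm.
We get a₀ = 52, b₀ = -36.
Check: 25*52 + 36*-36 = 4 = 4 ✓

Step 3: Write the general solution.
a = 52 + (36/1)t = 52 + 36t
b = -36 - (25/1)t = -36 - 25t
for any integer t.

a = 52 + 36t, b = -36 - 25t for integer t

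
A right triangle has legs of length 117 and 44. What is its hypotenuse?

c² = a² + b² = 117² + 44² = 13689 + 1936 = 15625
c = 125

125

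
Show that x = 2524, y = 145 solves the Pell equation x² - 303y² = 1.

Compute x² = 2524² = 6370576
Compute 303y² = 303·145² = 303·21025 = 6370575
x² - 303y² = 6370576 - 6370575 = 1
Since this equals 1, (2524, 145) is a solution.

Yes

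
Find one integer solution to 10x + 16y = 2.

Step 1: Check solvability.
gcd(10, 16) = 2
Since 2 divides 2, solutions exist.

Step 2: Apply extended Euclidean algorithm to find gcd.
We find integers such that 10*x0 + 16*y0 = 2

Step 3: Scale the particular solution.
Multiply by 2/2 = 1:
x = -3, y = 2

Step 4: Verify.
10*(-3) + 16*(2) = 2 = 2 ✓

x = -3, y = 2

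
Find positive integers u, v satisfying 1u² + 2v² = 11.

Try small values of u and check whether (11 - 1u²)/2 is a perfect square.
u = 3: 1·3² = 9, so 2v² = 11 - 9 = 2, giving v² = 1, v = 1.
Check: 1·3² + 2·1² = 9 + 2 = 11 ✓

u = 3, v = 1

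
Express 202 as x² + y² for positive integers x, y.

We need to find integers x, y > 0 such that x² + y² = 202.
Trying x = 9: y² = 202 - 9² = 202 - 81 = 121
y = 11
Check: 9² + 11² = 81 + 121 = 202 ✓

202 = 9² + 11²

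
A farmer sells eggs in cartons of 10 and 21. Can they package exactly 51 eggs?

We need non-negative a, b with 10a + 21b = 51.
gcd(10, 21) = 1 divides 51.
Try a = 3: 21b = 51 - 30 = 21, so b = 1.
One way: 3 cartons of 10 and 1 cartons of 21.

Yes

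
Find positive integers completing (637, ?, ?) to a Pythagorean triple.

We need the other leg and hypotenuse such that 637² + x² = c².
Take x = 1116, c = 1285: 637² + 1116² = 405769 + 1245456 = 1651225 = 1285² ✓
Triple: (637, 1116, 1285)

(637, 1116, 1285)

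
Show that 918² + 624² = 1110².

Compute a² + b² = 918² + 624² = 842724 + 389376 = 1232100
Compute c² = 1110² = 1232100
Since 1232100 = 1232100, confirmed.

Yes, it is a Pythagorean triple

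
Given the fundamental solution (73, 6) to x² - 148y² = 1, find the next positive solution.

Solutions to x² - Dy² = 1 are generated by powers of (x₀ + y₀√D).
The next solution satisfies x₁ + y₁√148 = (x₀ + y₀√148)², giving:
x₁ = x₀² + 148y₀² = 73² + 148·6² = 5329 + 5328 = 10657
y₁ = 2x₀y₀ = 2·73·6 = 876

Verify: 10657² - 148·876² = 113571649 - 113571648 = 1 ✓

x = 10657, y = 876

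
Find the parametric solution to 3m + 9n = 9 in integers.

Step 1: Compute gcd(3, 9) = 3.
Since 3 divides 9, solutions exist.

Step 2: Find a particular solution using extended Euclidean algorithm.
We get m₀ = 3, n₀ = 0.
Check: 3*3 + 9*0 = 9 = 9 ✓

Step 3: Write the general solution.
m = 3 + (9/3)t = 3 + 3t
n = 0 - (3/3)t = 0 - 1t
for any integer t.

m = 3 + 3t, n = 0 - 1t for integer t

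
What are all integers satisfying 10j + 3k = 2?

Step 1: Compute gcd(10, 3) = 1.
Since 1 divides 2, solutions exist.

Step 2: Find a particular solution using extended Euclidean algorithm.
We get j₀ = 2, k₀ = -6.
Check: 10*2 + 3*-6 = 2 = 2 ✓

Step 3: Write the general solution.
j = 2 + (3/1)t = 2 + 3t
k = -6 - (10/1)t = -6 - 10t
for any integer t.

j = 2 + 3t, k = -6 - 10t for integer t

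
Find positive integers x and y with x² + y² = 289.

We need to find integers x, y > 0 such that x² + y² = 289.
Trying x = 8: y² = 289 - 8² = 289 - 64 = 225
y = 15
Check: 8² + 15² = 64 + 225 = 289 ✓

289 = 8² + 15²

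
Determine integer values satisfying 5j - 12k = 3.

Step 1: Check solvability.
gcd(5, 12) = 1
Since 1 divides 3, solutions exist.

Step 2: Apply extended Euclidean algorithm to find gcd.
We find integers such that 5*x0 + 12*y0 = 1

Step 3: Scale the particular solution.
Multiply by 3/1 = 3:
j = 15, k = 6

Step 4: Verify.
5*(15) - 12*(6) = 3 = 3 ✓

j = 15, k = 6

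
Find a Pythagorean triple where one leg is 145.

We need the other leg and hypotenuse such that 145² + x² = c².
Take x = 408, c = 433: 145² + 408² = 21025 + 166464 = 187489 = 433² ✓
Triple: (145, 408, 433)

(145, 408, 433)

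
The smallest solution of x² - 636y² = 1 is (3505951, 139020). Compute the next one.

Solutions to x² - Dy² = 1 are generated by powers of (x₀ + y₀√D).
The next solution satisfies x₁ + y₁√636 = (x₀ + y₀√636)², giving:
x₁ = x₀² + 636y₀² = 3505951² + 636·139020² = 12291692414401 + 12291692414400 = 24583384828801
y₁ = 2x₀y₀ = 2·3505951·139020 = 974794616040

Verify: 24583384828801² - 636·974794616040² = 604342809640923172079097601 - 604342809640923172079097600 = 1 ✓

x = 24583384828801, y = 974794616040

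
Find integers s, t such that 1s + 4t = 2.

Step 1: Check solvability.
gcd(1, 4) = 1
Since 1 divides 2, solutions exist.

Step 2: Apply extended Euclidean algorithm to find gcd.
We find integers such that 1*x0 + 4*y0 = 1

Step 3: Scale the particular solution.
Multiply by 2/1 = 2:
s = 2, t = 0

Step 4: Verify.
1*(2) + 4*(0) = 2 = 2 ✓

s = 2, t = 0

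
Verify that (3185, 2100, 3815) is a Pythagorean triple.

Compute a² + b² = 3185² + 2100² = 10144225 + 4410000 = 14554225
Compute c² = 3815² = 14554225
Since 14554225 = 14554225, confirmed.

Yes, it is a Pythagorean triple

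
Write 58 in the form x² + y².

We need to find integers x, y > 0 such that x² + y² = 58.
Trying x = 3: y² = 58 - 3² = 58 - 9 = 49
y = 7
Check: 3² + 7² = 9 + 49 = 58 ✓

58 = 3² + 7²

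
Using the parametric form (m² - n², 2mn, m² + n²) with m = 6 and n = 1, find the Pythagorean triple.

a = m² - n² = 36 - 1 = 35
b = 2mn = 2·6·1 = 12
c = m² + n² = 36 + 1 = 37
Verify: 35² + 12² = 1225 + 144 = 1369 = 37² ✓

(35, 12, 37)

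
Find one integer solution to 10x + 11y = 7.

Step 1: Check solvability.
gcd(10, 11) = 1
Since 1 divides 7, solutions exist.

Step 2: Apply extended Euclidean algorithm to find gcd.
We find integers such that 10*x0 + 11*y0 = 1

Step 3: Scale the particular solution.
Multiply by 7/1 = 7:
x = -7, y = 7

Step 4: Verify.
10*(-7) + 11*(7) = 7 = 7 ✓

x = -7, y = 7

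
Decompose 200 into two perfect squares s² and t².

We need to find integers s, t > 0 such that s² + t² = 200.
Trying s = 2: t² = 200 - 2² = 200 - 4 = 196
t = 14
Check: 2² + 14² = 4 + 196 = 200 ✓

200 = 2² + 14²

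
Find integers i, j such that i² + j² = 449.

We need to find integers i, j > 0 such that i² + j² = 449.
Trying i = 7: j² = 449 - 7² = 449 - 49 = 400
j = 20
Check: 7² + 20² = 49 + 400 = 449 ✓

449 = 7² + 20²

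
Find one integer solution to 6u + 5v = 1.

Step 1: Check solvability.
gcd(6, 5) = 1
Since 1 divides 1, solutions exist.

Step 2: Apply extended Euclidean algorithm to find gcd.
We find integers such that 6*x0 + 5*y0 = 1

Step 3: Scale the particular solution.
Multiply by 1/1 = 1:
u = 1, v = -1

Step 4: Verify.
6*(1) + 5*(-1) = 1 = 1 ✓

u = 1, v = -1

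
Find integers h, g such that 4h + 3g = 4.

Step 1: Check solvability.
gcd(4, 3) = 1
Since 1 divides 4, solutions exist.

Step 2: Apply extended Euclidean algorithm to find gcd.
We find integers such that 4*x0 + 3*y0 = 1

Step 3: Scale the particular solution.
Multiply by 4/1 = 4:
h = 4, g = -4

Step 4: Verify.
4*(4) + 3*(-4) = 4 = 4 ✓

h = 4, g = -4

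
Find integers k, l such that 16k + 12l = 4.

Step 1: Check solvability.
gcd(16, 12) = 4
Since 4 divides 4, solutions exist.

Step 2: Apply extended Euclidean algorithm to find gcd.
We find integers such that 16*x0 + 12*y0 = 4

Step 3: Scale the particular solution.
Multiply by 4/4 = 1:
k = 1, l = -1

Step 4: Verify.
16*(1) + 12*(-1) = 4 = 4 ✓

k = 1, l = -1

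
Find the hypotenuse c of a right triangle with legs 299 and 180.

c² = a² + b² = 299² + 180² = 89401 + 32400 = 121801
c = 349

349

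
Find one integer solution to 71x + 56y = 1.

Step 1: Check solvability.
gcd(71, 56) = 1
Since 1 divides 1, solutions exist.

Step 2: Apply extended Euclidean algorithm to find gcd.
We find integers such that 71*x0 + 56*y0 = 1

Step 3: Scale the particular solution.
Multiply by 1/1 = 1:
x = 15, y = -19

Step 4: Verify.
71*(15) + 56*(-19) = 1 = 1 ✓

x = 15, y = -19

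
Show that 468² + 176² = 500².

Compute a² + b² = 468² + 176² = 219024 + 30976 = 250000
Compute c² = 500² = 250000
Since 250000 = 250000, confirmed.

Yes, it is a Pythagorean triple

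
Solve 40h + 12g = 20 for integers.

Step 1: Check solvability.
gcd(40, 12) = 4
Since 4 divides 20, solutions exist.

Step 2: Apply extended Euclidean algorithm to find gcd.
We find integers such that 40*x0 + 12*y0 = 4

Step 3: Scale the particular solution.
Multiply by 20/4 = 5:
h = 5, g = -15

Step 4: Verify.
40*(5) + 12*(-15) = 20 = 20 ✓

h = 5, g = -15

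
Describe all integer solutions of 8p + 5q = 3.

Step 1: Compute gcd(8, 5) = 1.
Since 1 divides 3, solutions exist.

Step 2: Find a particular solution using extended Euclidean algorithm.
We get p₀ = 6, q₀ = -9.
Check: 8*6 + 5*-9 = 3 = 3 ✓

Step 3: Write the general solution.
p = 6 + (5/1)t = 6 + 5t
q = -9 - (8/1)t = -9 - 8t
for any integer t.

p = 6 + 5t, q = -9 - 8t for integer t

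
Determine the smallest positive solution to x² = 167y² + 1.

We seek the smallest positive integers (x, y) with x² - 167y² = 1, i.e., x² = 167y² + 1.
Try successive y values:
y = 1: x² = 167·1² + 1 = 168, not a perfect square
y = 2: x² = 167·2² + 1 = 669, not a perfect square
y = 3: x² = 167·3² + 1 = 1504, not a perfect square
... continuing the search (or via continued fractions) ...
y = 13: x² = 167·13² + 1 = 28224, x = 168 ✓

Verify: 168² - 167·13² = 28224 - 28223 = 1 ✓

x = 168, y = 13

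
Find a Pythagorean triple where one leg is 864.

We need the other leg and hypotenuse such that 864² + x² = c².
Take x = 473, c = 985: 864² + 473² = 746496 + 223729 = 970225 = 985² ✓
Triple: (473, 864, 985)

(473, 864, 985)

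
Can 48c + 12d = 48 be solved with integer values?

Step 1: Compute gcd(48, 12).
gcd(48, 12) = 12

Step 2: Check divisibility.
Does 12 divide 48? 48 = 12 x 4, so yes.

By the theorem on linear Diophantine equations, 48c + 12d = 48 has integer solutions if and only if gcd(48, 12) divides 48. Since 12 | 48, solutions exist.

Yes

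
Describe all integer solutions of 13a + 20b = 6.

Step 1: Compute gcd(13, 20) = 1.
Since 1 divides 6, solutions exist.

Step 2: Find a particular solution using extended Euclidean algorithm.
We get a₀ = -18, b₀ = 12.
Check: 13*-18 + 20*12 = 6 = 6 ✓

Step 3: Write the general solution.
a = -18 + (20/1)t = -18 + 20t
b = 12 - (13/1)t = 12 - 13t
for any integer t.

a = -18 + 20t, b = 12 - 13t for integer t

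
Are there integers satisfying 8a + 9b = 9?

Step 1: Compute gcd(8, 9).
gcd(8, 9) = 1

Step 2: Check divisibility.
Does 1 divide 9? 9 = 1 x 9, so yes.

By the theorem on linear Diophantine equations, 8a + 9b = 9 has integer solutions if and only if gcd(8, 9) divides 9. Since 1 | 9, solutions exist.

Yes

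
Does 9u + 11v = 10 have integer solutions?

Step 1: Compute gcd(9, 11).
gcd(9, 11) = 1

Step 2: Check divisibility.
Does 1 divide 10? 10 = 1 x 10, so yes.

By the theorem on linear Diophantine equations, 9u + 11v = 10 has integer solutions if and only if gcd(9, 11) divides 10. Since 1 | 10, solutions exist.

Yes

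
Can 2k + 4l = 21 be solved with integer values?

Step 1: Compute gcd(2, 4).
gcd(2, 4) = 2

Step 2: Check divisibility.
Does 2 divide 21? 21 = 2 x 10 + 1, so no.

By the theorem on linear Diophantine equations, 2k + 4l = 21 has integer solutions if and only if gcd(2, 4) divides 21. Since 2 does not divide 21, no solutions exist.

No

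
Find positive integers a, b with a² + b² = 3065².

We need a² + b² = 3065² = 9394225.
Trying: 175² + 3060² = 30625 + 9363600 = 9394225 ✓

(175, 3060, 3065)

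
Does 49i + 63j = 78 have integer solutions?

Step 1: Compute gcd(49, 63).
gcd(49, 63) = 7

Step 2: Check divisibility.
Does 7 divide 78? 78 = 7 x 11 + 1, so no.

By the theorem on linear Diophantine equations, 49i + 63j = 78 has integer solutions if and only if gcd(49, 63) divides 78. Since 7 does not divide 78, no solutions exist.

No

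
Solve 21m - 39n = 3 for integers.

Step 1: Check solvability.
gcd(21, 39) = 3
Since 3 divides 3, solutions exist.

Step 2: Apply extended Euclidean algorithm to find gcd.
We find integers such that 21*x0 + 39*y0 = 3

Step 3: Scale the particular solution.
Multiply by 3/3 = 1:
m = 2, n = 1

Step 4: Verify.
21*(2) - 39*(1) = 3 = 3 ✓

m = 2, n = 1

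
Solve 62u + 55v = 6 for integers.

Step 1: Check solvability.
gcd(62, 55) = 1
Since 1 divides 6, solutions exist.

Step 2: Apply extended Euclidean algorithm to find gcd.
We find integers such that 62*x0 + 55*y0 = 1

Step 3: Scale the particular solution.
Multiply by 6/1 = 6:
u = 48, v = -54

Step 4: Verify.
62*(48) + 55*(-54) = 6 = 6 ✓

u = 48, v = -54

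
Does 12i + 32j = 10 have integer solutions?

Step 1: Compute gcd(12, 32).
gcd(12, 32) = 4

Step 2: Check divisibility.
Does 4 divide 10? 10 = 4 x 2 + 2, so no.

By the theorem on linear Diophantine equations, 12i + 32j = 10 has integer solutions if and only if gcd(12, 32) divides 10. Since 4 does not divide 10, no solutions exist.

No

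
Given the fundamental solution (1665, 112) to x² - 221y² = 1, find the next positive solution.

Solutions to x² - Dy² = 1 are generated by powers of (x₀ + y₀√D).
The next solution satisfies x₁ + y₁√221 = (x₀ + y₀√221)², giving:
x₁ = x₀² + 221y₀² = 1665² + 221·112² = 2772225 + 2772224 = 5544449
y₁ = 2x₀y₀ = 2·1665·112 = 372960

Verify: 5544449² - 221·372960² = 30740914713601 - 30740914713600 = 1 ✓

x = 5544449, y = 372960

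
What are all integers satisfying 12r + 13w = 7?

Step 1: Compute gcd(12, 13) = 1.
Since 1 divides 7, solutions exist.

Step 2: Find a particular solution using extended Euclidean algorithm.
We get r₀ = -7, w₀ = 7.
Check: 12*-7 + 13*7 = 7 = 7 ✓

Step 3: Write the general solution.
r = -7 + (13/1)t = -7 + 13t
w = 7 - (12/1)t = 7 - 12t
for any integer t.

r = -7 + 13t, w = 7 - 12t for integer t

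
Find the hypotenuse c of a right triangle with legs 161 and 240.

c² = a² + b² = 161² + 240² = 25921 + 57600 = 83521
c = sqrt(83521) = 289

289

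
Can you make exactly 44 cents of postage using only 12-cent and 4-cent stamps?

We need non-negative x, y with 12x + 4y = 44.
gcd(12, 4) = 4 divides 44, so integer solutions exist.
Search for a non-negative one: x = 0 gives 4y = 44 - 0 = 44, so y = 11.
Check: 12·0 + 4·11 = 44 ✓

Yes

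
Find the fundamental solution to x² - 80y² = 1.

We seek the smallest positive integers (x, y) with x² - 80y² = 1, i.e., x² = 80y² + 1.
Try successive y values:
y = 1: x² = 80·1² + 1 = 81, x = 9 ✓

Verify: 9² - 80·1² = 81 - 80 = 1 ✓

x = 9, y = 1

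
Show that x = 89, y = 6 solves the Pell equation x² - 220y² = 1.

Compute x² = 89² = 7921
Compute 220y² = 220·6² = 220·36 = 7920
x² - 220y² = 7921 - 7920 = 1
Since this equals 1, (89, 6) is a solution.

Yes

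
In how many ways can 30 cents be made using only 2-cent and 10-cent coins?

We need non-negative integers (x, y) with 2x + 10y = 30.
For each x from 0 to 15, check if (30 - 2x) is a non-negative multiple of 10.
Solutions (x, y): (0,3), (5,2), (10,1), (15,0)
Count: 4

4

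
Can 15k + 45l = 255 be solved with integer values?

Step 1: Compute gcd(15, 45).
gcd(15, 45) = 15

Step 2: Check divisibility.
Does 15 divide 255? 255 = 15 x 17, so yes.

By the theorem on linear Diophantine equations, 15k + 45l = 255 has integer solutions if and only if gcd(15, 45) divides 255. Since 15 | 255, solutions exist.

Yes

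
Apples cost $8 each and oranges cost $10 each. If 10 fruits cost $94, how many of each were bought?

Let a = apples, o = oranges.
a + o = 10
8a + 10o = 94
Substitute o = 10 - a:
8a + 10(10 - a) = 94
(8 - 10)a = 94 - 100
-2a = -6
a = 3, o = 10 - 3 = 7

Apples: 3, Oranges: 7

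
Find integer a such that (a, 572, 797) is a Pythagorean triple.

a² = c² - b² = 797² - 572² = 635209 - 327184 = 308025
a = sqrt(308025) = 555

555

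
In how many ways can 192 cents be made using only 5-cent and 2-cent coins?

We need non-negative integers (x, y) with 5x + 2y = 192.
For each x from 0 to 38, check if (192 - 5x) is a non-negative multiple of 2.
Solutions (x, y): (0,96), (2,91), (4,86), (6,81), ...
Count: 20

20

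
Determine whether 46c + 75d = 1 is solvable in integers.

Step 1: Compute gcd(46, 75).
gcd(46, 75) = 1

Step 2: Check divisibility.
Does 1 divide 1? 1 = 1 x 1, so yes.

By the theorem on linear Diophantine equations, 46c + 75d = 1 has integer solutions if and only if gcd(46, 75) divides 1. Since 1 | 1, solutions exist.

Yes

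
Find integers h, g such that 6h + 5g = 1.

Step 1: Check solvability.
gcd(6, 5) = 1
Since 1 divides 1, solutions exist.

Step 2: Apply extended Euclidean algorithm to find gcd.
We find integers such that 6*x0 + 5*y0 = 1

Step 3: Scale the particular solution.
Multiply by 1/1 = 1:
h = 1, g = -1

Step 4: Verify.
6*(1) + 5*(-1) = 1 = 1 ✓

h = 1, g = -1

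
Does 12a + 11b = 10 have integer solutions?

Step 1: Compute gcd(12, 11).
gcd(12, 11) = 1

Step 2: Check divisibility.
Does 1 divide 10? 10 = 1 x 10, so yes.

By the theorem on linear Diophantine equations, 12a + 11b = 10 has integer solutions if and only if gcd(12, 11) divides 10. Since 1 | 10, solutions exist.

Yes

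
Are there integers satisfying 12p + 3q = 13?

Step 1: Compute gcd(12, 3).
gcd(12, 3) = 3

Step 2: Check divisibility.
Does 3 divide 13? 13 = 3 x 4 + 1, so no.

By the theorem on linear Diophantine equations, 12p + 3q = 13 has integer solutions if and only if gcd(12, 3) divides 13. Since 3 does not divide 13, no solutions exist.

No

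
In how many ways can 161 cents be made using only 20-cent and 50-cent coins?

We need non-negative integers (x, y) with 20x + 50y = 161.
For each x from 0 to 8, check if (161 - 20x) is a non-negative multiple of 50.
Solutions (x, y): none
Count: 0

0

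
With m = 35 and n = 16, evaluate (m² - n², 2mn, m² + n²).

a = m² - n² = 1225 - 256 = 969
b = 2mn = 2·35·16 = 1120
c = m² + n² = 1225 + 256 = 1481
Verify: 969² + 1120² = 938961 + 1254400 = 2193361 = 1481² ✓

(969, 1120, 1481)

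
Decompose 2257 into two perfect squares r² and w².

We need to find integers r, w > 0 such that r² + w² = 2257.
Trying r = 24: w² = 2257 - 24² = 2257 - 576 = 1681
w = 41
Check: 24² + 41² = 576 + 1681 = 2257 ✓

2257 = 24² + 41²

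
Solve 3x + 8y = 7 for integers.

Step 1: Check solvability.
gcd(3, 8) = 1
Since 1 divides 7, solutions exist.

Step 2: Apply extended Euclidean algorithm to find gcd.
We find integers such that 3*x0 + 8*y0 = 1

Step 3: Scale the particular solution.
Multiply by 7/1 = 7:
x = 21, y = -7

Step 4: Verify.
3*(21) + 8*(-7) = 7 = 7 ✓

x = 21, y = -7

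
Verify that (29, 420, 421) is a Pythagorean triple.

Compute a² + b²:
29² + 420² = 841 + 176400 = 177241
Compute c²:
421² = 177241
Since 177241 = 177241, it is a Pythagorean triple.

Yes, it is a Pythagorean triple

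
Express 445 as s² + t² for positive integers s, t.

We need to find integers s, t > 0 such that s² + t² = 445.
Trying s = 2: t² = 445 - 2² = 445 - 4 = 441
t = 21
Check: 2² + 21² = 4 + 441 = 445 ✓

445 = 2² + 21²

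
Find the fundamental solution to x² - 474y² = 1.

We seek the smallest positive integers (x, y) with x² - 474y² = 1, i.e., x² = 474y² + 1.
Try successive y values:
y = 1: x² = 474·1² + 1 = 475, not a perfect square
y = 2: x² = 474·2² + 1 = 1897, not a perfect square
y = 3: x² = 474·3² + 1 = 4267, not a perfect square
... continuing the search (or via continued fractions) ...
y = 8890: x² = 474·8890² + 1 = 37461215401, x = 193549 ✓

Verify: 193549² - 474·8890² = 37461215401 - 37461215400 = 1 ✓

x = 193549, y = 8890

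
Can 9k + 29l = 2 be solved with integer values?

Step 1: Compute gcd(9, 29).
gcd(9, 29) = 1

Step 2: Check divisibility.
Does 1 divide 2? 2 = 1 x 2, so yes.

By the theorem on linear Diophantine equations, 9k + 29l = 2 has integer solutions if and only if gcd(9, 29) divides 2. Since 1 | 2, solutions exist.

Yes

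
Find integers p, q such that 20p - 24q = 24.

Step 1: Check solvability.
gcd(20, 24) = 4
Since 4 divides 24, solutions exist.

Step 2: Apply extended Euclidean algorithm to find gcd.
We find integers such that 20*x0 + 24*y0 = 4

Step 3: Scale the particular solution.
Multiply by 24/4 = 6:
p = -6, q = -6

Step 4: Verify.
20*(-6) - 24*(-6) = 24 = 24 ✓

p = -6, q = -6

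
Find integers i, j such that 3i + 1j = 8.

Step 1: Check solvability.
gcd(3, 1) = 1
Since 1 divides 8, solutions exist.

Step 2: Apply extended Euclidean algorithm to find gcd.
We find integers such that 3*x0 + 1*y0 = 1

Step 3: Scale the particular solution.
Multiply by 8/1 = 8:
i = 0, j = 8

Step 4: Verify.
3*(0) + 1*(8) = 8 = 8 ✓

i = 0, j = 8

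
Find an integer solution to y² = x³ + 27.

Try small integer x values and check whether x³ + 27 is a perfect square.
x = -3: x³ + 27 = -3³ + 27 = -27 + 27 = 0
Is 0 a perfect square? 0² = 0 ✓
So (x, y) = (-3, 0) is a solution.

x = -3, y = 0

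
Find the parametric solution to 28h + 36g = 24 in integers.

Step 1: Compute gcd(28, 36) = 4.
Since 4 divides 24, solutions exist.

Step 2: Find a particular solution using extended Euclidean algorithm.
We get h₀ = 24, g₀ = -18.
Check: 28*24 + 36*-18 = 24 = 24 ✓

Step 3: Write the general solution.
h = 24 + (36/4)t = 24 + 9t
g = -18 - (28/4)t = -18 - 7t
for any integer t.

h = 24 + 9t, g = -18 - 7t for integer t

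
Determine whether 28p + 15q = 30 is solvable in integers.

Step 1: Compute gcd(28, 15).
gcd(28, 15) = 1

Step 2: Check divisibility.
Does 1 divide 30? 30 = 1 x 30, so yes.

By the theorem on linear Diophantine equations, 28p + 15q = 30 has integer solutions if and only if gcd(28, 15) divides 30. Since 1 | 30, solutions exist.

Yes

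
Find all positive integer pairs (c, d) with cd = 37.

The positive divisors of 37 are: 1, 37.
Each divisor d gives the pair (d, 37/d):
(1, 37), (37, 1)

(1, 37), (37, 1)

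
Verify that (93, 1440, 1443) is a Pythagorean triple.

Compute a² + b² = 93² + 1440² = 8649 + 2073600 = 2082249
Compute c² = 1443² = 2082249
Since 2082249 = 2082249, confirmed.

Yes, it is a Pythagorean triple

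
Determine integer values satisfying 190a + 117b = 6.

Step 1: Check solvability.
gcd(190, 117) = 1
Since 1 divides 6, solutions exist.

Step 2: Apply extended Euclidean algorithm to find gcd.
We find integers such that 190*x0 + 117*y0 = 1

Step 3: Scale the particular solution.
Multiply by 6/1 = 6:
a = -48, b = 78

Step 4: Verify.
190*(-48) + 117*(78) = 6 = 6 ✓

a = -48, b = 78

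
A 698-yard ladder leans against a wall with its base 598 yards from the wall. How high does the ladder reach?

The ladder, wall, and ground form a right triangle with hypotenuse 698 and one leg 598.
By the Pythagorean theorem: h² = 698² - 598² = 487204 - 357604 = 129600
h = √129600 = 360 yards

360 yards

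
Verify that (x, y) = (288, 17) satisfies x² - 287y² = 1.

Compute x² = 288² = 82944
Compute 287y² = 287·17² = 287·289 = 82943
x² - 287y² = 82944 - 82943 = 1
Since this equals 1, (288, 17) is a solution.

Yes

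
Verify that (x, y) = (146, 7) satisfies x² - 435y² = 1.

Compute x² = 146² = 21316
Compute 435y² = 435·7² = 435·49 = 21315
x² - 435y² = 21316 - 21315 = 1
Since this equals 1, (146, 7) is a solution.

Yes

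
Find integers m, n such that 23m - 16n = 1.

Step 1: Check solvability.
gcd(23, 16) = 1
Since 1 divides 1, solutions exist.

Step 2: Apply extended Euclidean algorithm to find gcd.
We find integers such that 23*x0 + 16*y0 = 1

Step 3: Scale the particular solution.
Multiply by 1/1 = 1:
m = 7, n = 10

Step 4: Verify.
23*(7) - 16*(10) = 1 = 1 ✓

m = 7, n = 10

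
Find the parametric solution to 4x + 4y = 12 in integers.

Step 1: Compute gcd(4, 4) = 4.
Since 4 divides 12, solutions exist.

Step 2: Find a particular solution using extended Euclidean algorithm.
We get x₀ = 0, y₀ = 3.
Check: 4*0 + 4*3 = 12 = 12 ✓

Step 3: Write the general solution.
x = 0 + (4/4)t = 0 + 1t
y = 3 - (4/4)t = 3 - 1t
for any integer t.

x = 0 + 1t, y = 3 - 1t for integer t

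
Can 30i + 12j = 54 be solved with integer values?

Step 1: Compute gcd(30, 12).
gcd(30, 12) = 6

Step 2: Check divisibility.
Does 6 divide 54? 54 = 6 x 9, so yes.

By the theorem on linear Diophantine equations, 30i + 12j = 54 has integer solutions if and only if gcd(30, 12) divides 54. Since 6 | 54, solutions exist.

Yes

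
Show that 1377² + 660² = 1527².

Compute a² + b²:
1377² + 660² = 1896129 + 435600 = 2331729
Compute c²:
1527² = 2331729
Since 2331729 = 2331729, it is a Pythagorean triple.

Yes, it is a Pythagorean triple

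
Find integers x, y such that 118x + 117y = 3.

Step 1: Check solvability.
gcd(118, 117) = 1
Since 1 divides 3, solutions exist.

Step 2: Apply extended Euclidean algorithm to find gcd.
We find integers such that 118*x0 + 117*y0 = 1

Step 3: Scale the particular solution.
Multiply by 3/1 = 3:
x = 3, y = -3

Step 4: Verify.
118*(3) + 117*(-3) = 3 = 3 ✓

x = 3, y = -3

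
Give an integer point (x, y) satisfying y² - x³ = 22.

Try small integer x values and check whether x³ + 22 is a perfect square.
x = 3: x³ + 22 = 3³ + 22 = 27 + 22 = 49
Is 49 a perfect square? 7² = 49 ✓
So (x, y) = (3, -7) is a solution.

x = 3, y = -7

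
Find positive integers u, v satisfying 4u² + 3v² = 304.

Try small values of u and check whether (304 - 4u²)/3 is a perfect square.
u = 8: 4·8² = 256, so 3v² = 304 - 256 = 48, giving v² = 16, v = 4.
Check: 4·8² + 3·4² = 256 + 48 = 304 ✓

u = 8, v = 4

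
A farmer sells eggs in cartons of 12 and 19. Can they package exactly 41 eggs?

We need non-negative a, b with 12a + 19b = 41.
gcd(12, 19) = 1 divides 41, but no a in [0, 3] gives non-negative b.

No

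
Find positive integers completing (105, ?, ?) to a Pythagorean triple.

We need the other leg and hypotenuse such that 105² + x² = c².
Take x = 88, c = 137: 105² + 88² = 11025 + 7744 = 18769 = 137² ✓
Triple: (105, 88, 137)

(105, 88, 137)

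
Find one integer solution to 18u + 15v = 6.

Step 1: Check solvability.
gcd(18, 15) = 3
Since 3 divides 6, solutions exist.

Step 2: Apply extended Euclidean algorithm to find gcd.
We find integers such that 18*x0 + 15*y0 = 3

Step 3: Scale the particular solution.
Multiply by 6/3 = 2:
u = 2, v = -2

Step 4: Verify.
18*(2) + 15*(-2) = 6 = 6 ✓

u = 2, v = -2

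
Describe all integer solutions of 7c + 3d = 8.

Step 1: Compute gcd(7, 3) = 1.
Since 1 divides 8, solutions exist.

Step 2: Find a particular solution using extended Euclidean algorithm.
We get c₀ = 8, d₀ = -16.
Check: 7*8 + 3*-16 = 8 = 8 ✓

Step 3: Write the general solution.
c = 8 + (3/1)t = 8 + 3t
d = -16 - (7/1)t = -16 - 7t
for any integer t.

c = 8 + 3t, d = -16 - 7t for integer t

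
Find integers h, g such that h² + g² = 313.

We need to find integers h, g > 0 such that h² + g² = 313.
Trying h = 12: g² = 313 - 12² = 313 - 144 = 169
g = 13
Check: 12² + 13² = 144 + 169 = 313 ✓

313 = 12² + 13²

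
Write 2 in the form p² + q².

We need to find integers p, q > 0 such that p² + q² = 2.
Trying p = 1: q² = 2 - 1² = 2 - 1 = 1
q = 1
Check: 1² + 1² = 1 + 1 = 2 ✓

2 = 1² + 1²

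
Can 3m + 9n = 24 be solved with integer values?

Step 1: Compute gcd(3, 9).
gcd(3, 9) = 3

Step 2: Check divisibility.
Does 3 divide 24? 24 = 3 x 8, so yes.

By the theorem on linear Diophantine equations, 3m + 9n = 24 has integer solutions if and only if gcd(3, 9) divides 24. Since 3 | 24, solutions exist.

Yes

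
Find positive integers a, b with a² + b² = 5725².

We need a² + b² = 5725² = 32775625.
Trying: 2115² + 5320² = 4473225 + 28302400 = 32775625 ✓

(2115, 5320, 5725)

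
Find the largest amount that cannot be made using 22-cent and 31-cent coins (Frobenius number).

For two coprime denominations a and b, the Frobenius number (largest value not representable as a non-negative combination) is ab - a - b.
Here gcd(22, 31) = 1, so they are coprime.
F(22, 31) = 22·31 - 22 - 31 = 682 - 53 = 629

629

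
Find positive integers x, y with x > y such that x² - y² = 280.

Factor: x² - y² = (x+y)(x-y) = 280.
We need two factors of 280 with the same parity.
Use x+y = 140 and x-y = 2 (product 140·2 = 280).
Adding: 2x = 142, so x = 71.
Subtracting: 2y = 138, so y = 69.
Check: 71² - 69² = 5041 - 4761 = 280 ✓

x = 71, y = 69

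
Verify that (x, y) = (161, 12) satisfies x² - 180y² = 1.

Compute x² = 161² = 25921
Compute 180y² = 180·12² = 180·144 = 25920
x² - 180y² = 25921 - 25920 = 1
Since this equals 1, (161, 12) is a solution.

Yes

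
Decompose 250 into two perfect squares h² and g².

We need to find integers h, g > 0 such that h² + g² = 250.
Trying h = 5: g² = 250 - 5² = 250 - 25 = 225
g = 15
Check: 5² + 15² = 25 + 225 = 250 ✓

250 = 5² + 15²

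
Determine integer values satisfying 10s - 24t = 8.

Step 1: Check solvability.
gcd(10, 24) = 2
Since 2 divides 8, solutions exist.

Step 2: Apply extended Euclidean algorithm to find gcd.
We find integers such that 10*x0 + 24*y0 = 2

Step 3: Scale the particular solution.
Multiply by 8/2 = 4:
s = 20, t = 8

Step 4: Verify.
10*(20) - 24*(8) = 8 = 8 ✓

s = 20, t = 8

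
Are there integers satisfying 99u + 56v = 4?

Step 1: Compute gcd(99, 56).
gcd(99, 56) = 1

Step 2: Check divisibility.
Does 1 divide 4? 4 = 1 x 4, so yes.

By the theorem on linear Diophantine equations, 99u + 56v = 4 has integer solutions if and only if gcd(99, 56) divides 4. Since 1 | 4, solutions exist.

Yes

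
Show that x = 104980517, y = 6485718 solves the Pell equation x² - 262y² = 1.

Compute x² = 104980517² = 11020908949587289
Compute 262y² = 262·6485718² = 262·42064537975524 = 11020908949587288
x² - 262y² = 11020908949587289 - 11020908949587288 = 1
Since this equals 1, (104980517, 6485718) is a solution.

Yes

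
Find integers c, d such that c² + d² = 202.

We need to find integers c, d > 0 such that c² + d² = 202.
Trying c = 9: d² = 202 - 9² = 202 - 81 = 121
d = 11
Check: 9² + 11² = 81 + 121 = 202 ✓

202 = 9² + 11²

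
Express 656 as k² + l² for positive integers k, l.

We need to find integers k, l > 0 such that k² + l² = 656.
Trying k = 16: l² = 656 - 16² = 656 - 256 = 400
l = 20
Check: 16² + 20² = 256 + 400 = 656 ✓

656 = 16² + 20²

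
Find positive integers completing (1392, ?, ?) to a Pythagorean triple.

We need the other leg and hypotenuse such that 1392² + x² = c².
Take x = 265, c = 1417: 1392² + 265² = 1937664 + 70225 = 2007889 = 1417² ✓
Triple: (265, 1392, 1417)

(265, 1392, 1417)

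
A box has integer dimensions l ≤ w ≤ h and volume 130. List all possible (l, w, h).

Iterate l from 1 to ⌊130^(1/3)⌋. For each l dividing 130, iterate w ≥ l with w dividing 130/l, and set h = 130/(l·w).
Triples found (5): (1×1×130), (1×2×65), (1×5×26), (1×10×13), (2×5×13)

(1×1×130), (1×2×65), (1×5×26), (1×10×13), (2×5×13)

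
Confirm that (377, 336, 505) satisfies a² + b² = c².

Compute a² + b² = 377² + 336² = 142129 + 112896 = 255025
Compute c² = 505² = 255025
Since 255025 = 255025, confirmed.

Yes, it is a Pythagorean triple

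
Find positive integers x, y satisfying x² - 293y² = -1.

We need x² = 293y² - 1. Try successive y:
y = 1: x² = 293·1² - 1 = 292, not a perfect square
y = 2: x² = 293·2² - 1 = 1171, not a perfect square
y = 3: x² = 293·3² - 1 = 2636, not a perfect square
...
y = 145: x² = 293·145² - 1 = 6160324 = 2482² ✓
Check: 2482² - 293·145² = 6160324 - 6160325 = -1 ✓

x = 2482, y = 145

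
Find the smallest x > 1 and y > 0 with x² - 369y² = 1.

We seek the smallest positive integers (x, y) with x² - 369y² = 1, i.e., x² = 369y² + 1.
Try successive y values:
y = 1: x² = 369·1² + 1 = 370, not a perfect square
y = 2: x² = 369·2² + 1 = 1477, not a perfect square
y = 3: x² = 369·3² + 1 = 3322, not a perfect square
... continuing the search (or via continued fractions) ...
y = 437120: x² = 369·437120² + 1 = 70506267033601, x = 8396801 ✓

Verify: 8396801² - 369·437120² = 70506267033601 - 70506267033600 = 1 ✓

x = 8396801, y = 437120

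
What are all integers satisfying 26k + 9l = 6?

Step 1: Compute gcd(26, 9) = 1.
Since 1 divides 6, solutions exist.

Step 2: Find a particular solution using extended Euclidean algorithm.
We get k₀ = -6, l₀ = 18.
Check: 26*-6 + 9*18 = 6 = 6 ✓

Step 3: Write the general solution.
k = -6 + (9/1)t = -6 + 9t
l = 18 - (26/1)t = 18 - 26t
for any integer t.

k = -6 + 9t, l = 18 - 26t for integer t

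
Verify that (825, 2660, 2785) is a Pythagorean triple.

Compute a² + b² = 825² + 2660² = 680625 + 7075600 = 7756225
Compute c² = 2785² = 7756225
Since 7756225 = 7756225, confirmed.

Yes, it is a Pythagorean triple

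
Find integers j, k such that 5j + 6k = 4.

Step 1: Check solvability.
gcd(5, 6) = 1
Since 1 divides 4, solutions exist.

Step 2: Apply extended Euclidean algorithm to find gcd.
We find integers such that 5*x0 + 6*y0 = 1

Step 3: Scale the particular solution.
Multiply by 4/1 = 4:
j = -4, k = 4

Step 4: Verify.
5*(-4) + 6*(4) = 4 = 4 ✓

j = -4, k = 4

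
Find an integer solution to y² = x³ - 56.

Try small integer x values and check whether x³ - 56 is a perfect square.
x = 18: x³ - 56 = 18³ - 56 = 5832 - 56 = 5776
Is 5776 a perfect square? 76² = 5776 ✓
So (x, y) = (18, -76) is a solution.

x = 18, y = -76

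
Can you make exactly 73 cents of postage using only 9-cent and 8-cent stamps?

We need non-negative x, y with 9x + 8y = 73.
gcd(9, 8) = 1 divides 73, so integer solutions exist.
Search for a non-negative one: x = 1 gives 8y = 73 - 9 = 64, so y = 8.
Check: 9·1 + 8·8 = 73 ✓

Yes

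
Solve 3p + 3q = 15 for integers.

Step 1: Check solvability.
gcd(3, 3) = 3
Since 3 divides 15, solutions exist.

Step 2: Apply extended Euclidean algorithm to find gcd.
We find integers such that 3*x0 + 3*y0 = 3

Step 3: Scale the particular solution.
Multiply by 15/3 = 5:
p = 0, q = 5

Step 4: Verify.
3*(0) + 3*(5) = 15 = 15 ✓

p = 0, q = 5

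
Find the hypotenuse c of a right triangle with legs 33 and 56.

c² = a² + b² = 33² + 56² = 1089 + 3136 = 4225
c = 65

65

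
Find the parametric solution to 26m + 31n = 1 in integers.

Step 1: Compute gcd(26, 31) = 1.
Since 1 divides 1, solutions exist.

Step 2: Find a particular solution using extended Euclidean algorithm.
We get m₀ = 6, n₀ = -5.
Check: 26*6 + 31*-5 = 1 = 1 ✓

Step 3: Write the general solution.
m = 6 + (31/1)t = 6 + 31t
n = -5 - (26/1)t = -5 - 26t
for any integer t.

m = 6 + 31t, n = -5 - 26t for integer t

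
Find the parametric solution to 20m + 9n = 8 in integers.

Step 1: Compute gcd(20, 9) = 1.
Since 1 divides 8, solutions exist.

Step 2: Find a particular solution using extended Euclidean algorithm.
We get m₀ = -32, n₀ = 72.
Check: 20*-32 + 9*72 = 8 = 8 ✓

Step 3: Write the general solution.
m = -32 + (9/1)t = -32 + 9t
n = 72 - (20/1)t = 72 - 20t
for any integer t.

m = -32 + 9t, n = 72 - 20t for integer t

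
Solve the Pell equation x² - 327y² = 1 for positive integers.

We seek the smallest positive integers (x, y) with x² - 327y² = 1, i.e., x² = 327y² + 1.
Try successive y values:
y = 1: x² = 327·1² + 1 = 328, not a perfect square
y = 2: x² = 327·2² + 1 = 1309, not a perfect square
y = 3: x² = 327·3² + 1 = 2944, not a perfect square
... continuing the search (or via continued fractions) ...
y = 12: x² = 327·12² + 1 = 47089, x = 217 ✓

Verify: 217² - 327·12² = 47089 - 47088 = 1 ✓

x = 217, y = 12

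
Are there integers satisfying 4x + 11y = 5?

Step 1: Compute gcd(4, 11).
gcd(4, 11) = 1

Step 2: Check divisibility.
Does 1 divide 5? 5 = 1 x 5, so yes.

By the theorem on linear Diophantine equations, 4x + 11y = 5 has integer solutions if and only if gcd(4, 11) divides 5. Since 1 | 5, solutions exist.

Yes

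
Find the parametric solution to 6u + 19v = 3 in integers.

Step 1: Compute gcd(6, 19) = 1.
Since 1 divides 3, solutions exist.

Step 2: Find a particular solution using extended Euclidean algorithm.
We get u₀ = -9, v₀ = 3.
Check: 6*-9 + 19*3 = 3 = 3 ✓

Step 3: Write the general solution.
u = -9 + (19/1)t = -9 + 19t
v = 3 - (6/1)t = 3 - 6t
for any integer t.

u = -9 + 19t, v = 3 - 6t for integer t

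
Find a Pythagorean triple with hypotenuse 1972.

We need a² + b² = 1972² = 3888784.
Trying: 620² + 1872² = 384400 + 3504384 = 3888784 ✓

(620, 1872, 1972)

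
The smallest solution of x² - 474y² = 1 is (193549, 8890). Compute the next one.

Solutions to x² - Dy² = 1 are generated by powers of (x₀ + y₀√D).
The next solution satisfies x₁ + y₁√474 = (x₀ + y₀√474)², giving:
x₁ = x₀² + 474y₀² = 193549² + 474·8890² = 37461215401 + 37461215400 = 74922430801
y₁ = 2x₀y₀ = 2·193549·8890 = 3441301220

Verify: 74922430801² - 474·3441301220² = 5613370637130633501601 - 5613370637130633501600 = 1 ✓

x = 74922430801, y = 3441301220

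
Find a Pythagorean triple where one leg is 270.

We need the other leg and hypotenuse such that 270² + x² = c².
Take x = 704, c = 754: 270² + 704² = 72900 + 495616 = 568516 = 754² ✓
Triple: (270, 704, 754)

(270, 704, 754)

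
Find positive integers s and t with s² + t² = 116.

We need to find integers s, t > 0 such that s² + t² = 116.
Trying s = 4: t² = 116 - 4² = 116 - 16 = 100
t = 10
Check: 4² + 10² = 16 + 100 = 116 ✓

116 = 4² + 10²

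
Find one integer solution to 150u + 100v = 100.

Step 1: Check solvability.
gcd(150, 100) = 50
Since 50 divides 100, solutions exist.

Step 2: Apply extended Euclidean algorithm to find gcd.
We find integers such that 150*x0 + 100*y0 = 50

Step 3: Scale the particular solution.
Multiply by 100/50 = 2:
u = 2, v = -2

Step 4: Verify.
150*(2) + 100*(-2) = 100 = 100 ✓

u = 2, v = -2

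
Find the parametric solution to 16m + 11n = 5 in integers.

Step 1: Compute gcd(16, 11) = 1.
Since 1 divides 5, solutions exist.

Step 2: Find a particular solution using extended Euclidean algorithm.
We get m₀ = -10, n₀ = 15.
Check: 16*-10 + 11*15 = 5 = 5 ✓

Step 3: Write the general solution.
m = -10 + (11/1)t = -10 + 11t
n = 15 - (16/1)t = 15 - 16t
for any integer t.

m = -10 + 11t, n = 15 - 16t for integer t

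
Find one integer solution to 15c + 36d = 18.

Step 1: Check solvability.
gcd(15, 36) = 3
Since 3 divides 18, solutions exist.

Step 2: Apply extended Euclidean algorithm to find gcd.
We find integers such that 15*x0 + 36*y0 = 3

Step 3: Scale the particular solution.
Multiply by 18/3 = 6:
c = 30, d = -12

Step 4: Verify.
15*(30) + 36*(-12) = 18 = 18 ✓

c = 30, d = -12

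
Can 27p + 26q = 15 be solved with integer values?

Step 1: Compute gcd(27, 26).
gcd(27, 26) = 1

Step 2: Check divisibility.
Does 1 divide 15? 15 = 1 x 15, so yes.

By the theorem on linear Diophantine equations, 27p + 26q = 15 has integer solutions if and only if gcd(27, 26) divides 15. Since 1 | 15, solutions exist.

Yes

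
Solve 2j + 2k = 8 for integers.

Step 1: Check solvability.
gcd(2, 2) = 2
Since 2 divides 8, solutions exist.

Step 2: Apply extended Euclidean algorithm to find gcd.
We find integers such that 2*x0 + 2*y0 = 2

Step 3: Scale the particular solution.
Multiply by 8/2 = 4:
j = 0, k = 4

Step 4: Verify.
2*(0) + 2*(4) = 8 = 8 ✓

j = 0, k = 4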